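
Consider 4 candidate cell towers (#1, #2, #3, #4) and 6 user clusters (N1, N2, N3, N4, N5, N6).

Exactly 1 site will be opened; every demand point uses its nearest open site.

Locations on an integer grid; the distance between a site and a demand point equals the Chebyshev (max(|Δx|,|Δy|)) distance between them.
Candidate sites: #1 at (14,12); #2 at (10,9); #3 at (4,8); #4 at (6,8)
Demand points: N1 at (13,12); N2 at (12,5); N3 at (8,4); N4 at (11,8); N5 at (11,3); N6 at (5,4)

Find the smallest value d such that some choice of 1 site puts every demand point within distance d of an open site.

Open {#2}.
  Farthest demand point is N5 at distance 6 (to #2); all others are ≤ 6.
With {#4} the worst case is 7.
With {#1} the worst case is 9.
No size-1 selection achieves below 6.

6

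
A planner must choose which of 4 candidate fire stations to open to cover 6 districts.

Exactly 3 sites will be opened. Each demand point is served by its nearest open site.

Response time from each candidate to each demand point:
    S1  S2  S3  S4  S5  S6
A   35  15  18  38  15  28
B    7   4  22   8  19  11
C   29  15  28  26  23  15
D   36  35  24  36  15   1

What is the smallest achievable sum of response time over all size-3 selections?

Open {A, B, D}.
  S1→B 7, S2→B 4, S3→A 18, S4→B 8, S5→A 15, S6→D 1  ⇒ total 53.
Compare {B, C, D}: total 57.
Compare {A, B, C}: total 63.
No size-3 selection does better; minimum is 53.

53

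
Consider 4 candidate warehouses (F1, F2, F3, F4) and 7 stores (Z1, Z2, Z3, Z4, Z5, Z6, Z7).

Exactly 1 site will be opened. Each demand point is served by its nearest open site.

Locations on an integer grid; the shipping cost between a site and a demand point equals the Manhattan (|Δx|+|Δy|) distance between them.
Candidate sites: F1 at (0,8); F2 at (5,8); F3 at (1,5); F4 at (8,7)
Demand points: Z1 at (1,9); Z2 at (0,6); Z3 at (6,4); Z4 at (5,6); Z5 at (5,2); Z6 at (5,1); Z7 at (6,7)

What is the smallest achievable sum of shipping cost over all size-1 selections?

34

Open {F2}.
  Z1→F2 5, Z2→F2 7, Z3→F2 5, Z4→F2 2, Z5→F2 6, Z6→F2 7, Z7→F2 2  ⇒ total 34.
Compare {F3}: total 39.
Compare {F4}: total 46.
No size-1 selection does better; minimum is 34.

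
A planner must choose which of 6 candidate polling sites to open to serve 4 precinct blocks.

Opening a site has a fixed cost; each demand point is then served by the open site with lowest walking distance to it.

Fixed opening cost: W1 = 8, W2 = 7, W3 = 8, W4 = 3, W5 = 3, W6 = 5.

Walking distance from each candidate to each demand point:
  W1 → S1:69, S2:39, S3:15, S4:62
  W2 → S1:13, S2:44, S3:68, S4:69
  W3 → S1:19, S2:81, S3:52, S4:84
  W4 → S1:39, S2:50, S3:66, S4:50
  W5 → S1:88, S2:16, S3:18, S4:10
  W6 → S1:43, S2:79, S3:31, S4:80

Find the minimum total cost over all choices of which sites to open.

67

Open {W2, W5}: assign each demand point to its cheapest open site.
  S1→W2 13, S2→W5 16, S3→W5 18, S4→W5 10
  walking distance 57, fixed 10 → total 67.
Compare {W2, W4, W5}: walking distance 57 + fixed 13 = 70.
Compare {W1, W2, W5}: walking distance 54 + fixed 18 = 72.
Compare {W2, W5, W6}: walking distance 57 + fixed 15 = 72.
All other subsets cost ≥ 70. Minimum total cost: 67.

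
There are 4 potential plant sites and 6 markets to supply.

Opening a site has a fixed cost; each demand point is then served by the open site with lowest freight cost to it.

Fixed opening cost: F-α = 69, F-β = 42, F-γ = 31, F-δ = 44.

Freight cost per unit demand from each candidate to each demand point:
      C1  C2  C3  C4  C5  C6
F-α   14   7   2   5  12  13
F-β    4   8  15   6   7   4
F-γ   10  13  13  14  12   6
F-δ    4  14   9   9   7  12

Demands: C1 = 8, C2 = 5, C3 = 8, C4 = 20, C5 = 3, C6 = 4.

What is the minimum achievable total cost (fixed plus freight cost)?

331

Open {F-α, F-β}: assign each demand point to its cheapest open site.
  C1→F-β 8×4=32, C2→F-α 5×7=35, C3→F-α 8×2=16, C4→F-α 20×5=100, C5→F-β 3×7=21, C6→F-β 4×4=16
  freight cost 220, fixed 111 → total 331.
Compare {F-α, F-β, F-γ}: freight cost 220 + fixed 142 = 362.
Compare {F-α, F-δ}: freight cost 252 + fixed 113 = 365.
Compare {F-α, F-γ, F-δ}: freight cost 228 + fixed 144 = 372.
All other subsets cost ≥ 362. Minimum total cost: 331.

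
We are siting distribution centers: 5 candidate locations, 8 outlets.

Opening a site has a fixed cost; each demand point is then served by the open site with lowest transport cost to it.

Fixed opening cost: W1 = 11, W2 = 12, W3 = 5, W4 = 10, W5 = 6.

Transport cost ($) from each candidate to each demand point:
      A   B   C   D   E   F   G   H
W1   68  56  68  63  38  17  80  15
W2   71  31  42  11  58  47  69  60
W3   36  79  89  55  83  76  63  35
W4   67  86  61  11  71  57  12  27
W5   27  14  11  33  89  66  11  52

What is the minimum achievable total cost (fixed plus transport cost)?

171

Open {W1, W4, W5}: assign each demand point to its cheapest open site.
  A→W5 27, B→W5 14, C→W5 11, D→W4 11, E→W1 38, F→W1 17, G→W5 11, H→W1 15
  transport cost 144, fixed 27 → total 171.
Compare {W1, W2, W5}: transport cost 144 + fixed 29 = 173.
Compare {W1, W3, W4, W5}: transport cost 144 + fixed 32 = 176.
Compare {W1, W2, W3, W5}: transport cost 144 + fixed 34 = 178.
All other subsets cost ≥ 173. Minimum total cost: 171.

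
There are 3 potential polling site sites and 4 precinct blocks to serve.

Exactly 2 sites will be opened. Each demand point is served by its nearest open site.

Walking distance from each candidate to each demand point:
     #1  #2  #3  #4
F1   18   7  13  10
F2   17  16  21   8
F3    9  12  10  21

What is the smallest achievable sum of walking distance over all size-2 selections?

36

Open {F1, F3}.
  #1→F3 9, #2→F1 7, #3→F3 10, #4→F1 10  ⇒ total 36.
Compare {F2, F3}: total 39.
Compare {F1, F2}: total 45.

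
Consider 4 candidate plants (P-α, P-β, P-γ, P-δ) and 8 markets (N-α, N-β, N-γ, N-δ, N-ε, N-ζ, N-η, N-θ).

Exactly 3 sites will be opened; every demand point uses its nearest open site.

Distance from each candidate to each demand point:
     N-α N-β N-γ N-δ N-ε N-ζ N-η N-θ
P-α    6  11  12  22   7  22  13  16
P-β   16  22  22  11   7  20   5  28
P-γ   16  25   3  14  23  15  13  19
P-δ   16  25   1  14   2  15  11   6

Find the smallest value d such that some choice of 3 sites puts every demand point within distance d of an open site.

15

Open {P-α, P-β, P-δ}.
  Farthest demand point is N-ζ at distance 15 (to P-δ); all others are ≤ 15.
With {P-α, P-γ, P-δ} the worst case is 15.
With {P-α, P-β, P-γ} the worst case is 16.
No size-3 selection achieves below 15.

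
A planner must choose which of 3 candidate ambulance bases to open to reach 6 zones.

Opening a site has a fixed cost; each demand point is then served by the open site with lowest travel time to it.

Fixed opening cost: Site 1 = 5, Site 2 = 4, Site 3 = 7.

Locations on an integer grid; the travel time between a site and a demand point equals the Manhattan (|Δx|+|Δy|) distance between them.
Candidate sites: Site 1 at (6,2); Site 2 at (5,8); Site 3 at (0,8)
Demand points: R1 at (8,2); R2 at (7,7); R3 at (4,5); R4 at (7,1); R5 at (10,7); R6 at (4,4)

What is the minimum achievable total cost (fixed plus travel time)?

Open {Site 1, Site 2}: assign each demand point to its cheapest open site.
  R1→Site 1 2, R2→Site 2 3, R3→Site 2 4, R4→Site 1 2, R5→Site 2 6, R6→Site 1 4
  travel time 21, fixed 9 → total 30.
Compare {Site 1}: travel time 28 + fixed 5 = 33.
Compare {Site 1, Site 2, Site 3}: travel time 21 + fixed 16 = 37.
Compare {Site 2}: travel time 36 + fixed 4 = 40.
All other subsets cost ≥ 33. Minimum total cost: 30.

30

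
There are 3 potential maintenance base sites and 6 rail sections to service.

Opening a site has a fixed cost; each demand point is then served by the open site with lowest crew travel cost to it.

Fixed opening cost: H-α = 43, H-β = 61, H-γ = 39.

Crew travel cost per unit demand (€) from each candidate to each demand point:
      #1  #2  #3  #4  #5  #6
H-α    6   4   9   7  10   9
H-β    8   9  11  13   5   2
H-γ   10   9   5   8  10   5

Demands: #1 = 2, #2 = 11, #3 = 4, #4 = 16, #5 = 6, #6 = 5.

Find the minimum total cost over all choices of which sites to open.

Open {H-α, H-β}: assign each demand point to its cheapest open site.
  #1→H-α 2×6=12, #2→H-α 11×4=44, #3→H-α 4×9=36, #4→H-α 16×7=112, #5→H-β 6×5=30, #6→H-β 5×2=10
  crew travel cost 244, fixed 104 → total 348.
Compare {H-α}: crew travel cost 309 + fixed 43 = 352.
Compare {H-α, H-γ}: crew travel cost 273 + fixed 82 = 355.
Compare {H-α, H-β, H-γ}: crew travel cost 228 + fixed 143 = 371.
All other subsets cost ≥ 352. Minimum total cost: 348.

348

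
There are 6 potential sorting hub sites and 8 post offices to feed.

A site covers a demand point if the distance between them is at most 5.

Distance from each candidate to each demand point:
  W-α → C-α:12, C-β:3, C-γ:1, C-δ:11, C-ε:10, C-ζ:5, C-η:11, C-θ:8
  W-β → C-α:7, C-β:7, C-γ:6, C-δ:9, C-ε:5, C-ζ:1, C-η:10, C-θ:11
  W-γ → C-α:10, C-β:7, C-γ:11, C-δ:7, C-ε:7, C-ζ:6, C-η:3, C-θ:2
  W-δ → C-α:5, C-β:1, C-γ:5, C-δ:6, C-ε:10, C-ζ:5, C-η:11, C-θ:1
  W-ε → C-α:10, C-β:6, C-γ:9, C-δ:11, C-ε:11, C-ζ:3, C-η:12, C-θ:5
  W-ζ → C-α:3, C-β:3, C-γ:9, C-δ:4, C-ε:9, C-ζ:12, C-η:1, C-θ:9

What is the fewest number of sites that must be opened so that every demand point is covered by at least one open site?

3

Coverage sets (demand points within 5 of each site):
  W-α: {C-β, C-γ, C-ζ}
  W-β: {C-ε, C-ζ}
  W-γ: {C-η, C-θ}
  W-δ: {C-α, C-β, C-γ, C-ζ, C-θ}
  W-ε: {C-ζ, C-θ}
  W-ζ: {C-α, C-β, C-δ, C-η}
No 2 sites suffice: every size-2 union leaves at least one demand point uncovered.
But {W-β, W-δ, W-ζ} covers everything, so the minimum is 3.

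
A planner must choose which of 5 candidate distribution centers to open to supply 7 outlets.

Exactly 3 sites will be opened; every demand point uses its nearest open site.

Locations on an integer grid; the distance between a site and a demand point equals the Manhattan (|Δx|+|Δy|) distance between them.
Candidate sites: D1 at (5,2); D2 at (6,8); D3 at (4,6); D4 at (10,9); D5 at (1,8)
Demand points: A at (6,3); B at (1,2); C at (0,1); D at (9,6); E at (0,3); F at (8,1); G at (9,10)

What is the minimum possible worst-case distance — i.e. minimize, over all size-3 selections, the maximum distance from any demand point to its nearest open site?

Open {D1, D2, D3}.
  Farthest demand point is C at distance 6 (to D1); all others are ≤ 6.
With {D1, D2, D4} the worst case is 6.
With {D1, D2, D5} the worst case is 6.
No size-3 selection achieves below 6.

6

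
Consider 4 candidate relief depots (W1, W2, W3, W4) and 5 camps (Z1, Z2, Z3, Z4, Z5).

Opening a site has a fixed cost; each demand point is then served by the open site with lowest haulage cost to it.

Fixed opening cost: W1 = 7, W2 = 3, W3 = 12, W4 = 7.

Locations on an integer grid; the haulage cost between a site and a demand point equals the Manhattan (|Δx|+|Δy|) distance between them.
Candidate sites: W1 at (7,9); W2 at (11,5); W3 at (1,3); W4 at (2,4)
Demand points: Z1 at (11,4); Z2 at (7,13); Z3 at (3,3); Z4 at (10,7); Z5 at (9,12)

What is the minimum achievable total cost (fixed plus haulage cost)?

Open {W1, W2, W4}: assign each demand point to its cheapest open site.
  Z1→W2 1, Z2→W1 4, Z3→W4 2, Z4→W2 3, Z5→W1 5
  haulage cost 15, fixed 17 → total 32.
Compare {W1, W2}: haulage cost 23 + fixed 10 = 33.
Compare {W2, W4}: haulage cost 27 + fixed 10 = 37.
Compare {W1, W2, W3}: haulage cost 15 + fixed 22 = 37.
All other subsets cost ≥ 33. Minimum total cost: 32.

32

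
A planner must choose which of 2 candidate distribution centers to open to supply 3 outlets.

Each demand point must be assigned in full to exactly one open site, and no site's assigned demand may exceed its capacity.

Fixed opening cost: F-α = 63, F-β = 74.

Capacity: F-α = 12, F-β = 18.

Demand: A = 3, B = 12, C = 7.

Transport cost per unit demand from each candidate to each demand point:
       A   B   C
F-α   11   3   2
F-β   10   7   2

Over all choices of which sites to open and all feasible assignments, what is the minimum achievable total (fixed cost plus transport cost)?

Open {F-α, F-β}; cheapest assignment that respects the capacities:
  F-α (cap 12, load 12): B — cost 12×3 = 36
  F-β (cap 18, load 10): A, C — cost 3×10 + 7×2 = 44
  Shipping 80, fixed 137 → total 217.
  Any other capacity-feasible assignment to {F-α, F-β} ships for at least 80.
Total demand is 22 and no other set of sites has combined capacity ≥ 22, so {F-α, F-β} is the only feasible choice of open sites. Minimum: 217.

217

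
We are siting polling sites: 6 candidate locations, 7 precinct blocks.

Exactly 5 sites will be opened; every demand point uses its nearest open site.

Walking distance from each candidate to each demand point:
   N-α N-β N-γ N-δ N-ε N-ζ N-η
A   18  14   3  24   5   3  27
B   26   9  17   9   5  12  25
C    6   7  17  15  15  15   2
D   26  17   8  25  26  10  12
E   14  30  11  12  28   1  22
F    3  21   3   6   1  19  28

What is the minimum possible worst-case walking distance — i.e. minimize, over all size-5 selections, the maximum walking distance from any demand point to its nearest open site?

Open {A, B, C, D, F}.
  Farthest demand point is N-β at walking distance 7 (to C); all others are ≤ 7.
With {A, B, C, E, F} the worst case is 7.
With {A, C, D, E, F} the worst case is 7.
No size-5 selection achieves below 7.

7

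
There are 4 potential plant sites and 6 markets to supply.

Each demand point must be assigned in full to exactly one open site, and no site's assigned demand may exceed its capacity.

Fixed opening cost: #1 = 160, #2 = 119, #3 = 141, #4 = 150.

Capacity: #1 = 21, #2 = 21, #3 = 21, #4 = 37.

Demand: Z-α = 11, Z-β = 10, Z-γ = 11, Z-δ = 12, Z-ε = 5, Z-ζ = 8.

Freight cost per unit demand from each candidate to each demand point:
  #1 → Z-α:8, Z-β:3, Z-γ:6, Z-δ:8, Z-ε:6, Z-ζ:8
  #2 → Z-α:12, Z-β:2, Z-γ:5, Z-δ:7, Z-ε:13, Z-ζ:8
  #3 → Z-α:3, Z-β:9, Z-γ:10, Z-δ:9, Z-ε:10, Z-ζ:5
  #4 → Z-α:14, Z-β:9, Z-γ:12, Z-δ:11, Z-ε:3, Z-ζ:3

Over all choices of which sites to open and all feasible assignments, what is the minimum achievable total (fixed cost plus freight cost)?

Open {#2, #4}; cheapest assignment that respects the capacities:
  #2 (cap 21, load 21): Z-β, Z-γ — cost 10×2 + 11×5 = 75
  #4 (cap 37, load 36): Z-α, Z-δ, Z-ε, Z-ζ — cost 11×14 + 12×11 + 5×3 + 8×3 = 325
  Shipping 400, fixed 269 → total 669.
  Any other capacity-feasible assignment to {#2, #4} ships for at least 400.
Compare {#2, #3, #4}: its best feasible assignment gives total 689.
Compare {#1, #2, #3}: its best feasible assignment gives total 694.
Every other set of open sites that can feasibly serve all demand totals ≥ 689 even under its best assignment. Minimum: 669.

669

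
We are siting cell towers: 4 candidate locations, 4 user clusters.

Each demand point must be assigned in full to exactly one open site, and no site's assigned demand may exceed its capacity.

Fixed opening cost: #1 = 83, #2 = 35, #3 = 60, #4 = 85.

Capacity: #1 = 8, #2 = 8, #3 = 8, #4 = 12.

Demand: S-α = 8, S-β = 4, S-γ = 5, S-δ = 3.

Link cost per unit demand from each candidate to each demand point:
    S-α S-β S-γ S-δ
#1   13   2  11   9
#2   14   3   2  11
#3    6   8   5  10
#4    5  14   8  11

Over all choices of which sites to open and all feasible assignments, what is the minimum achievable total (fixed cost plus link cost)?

259

Open {#2, #4}; cheapest assignment that respects the capacities:
  #2 (cap 8, load 8): S-γ, S-δ — cost 5×2 + 3×11 = 43
  #4 (cap 12, load 12): S-α, S-β — cost 8×5 + 4×14 = 96
  Shipping 139, fixed 120 → total 259.
  Any other capacity-feasible assignment to {#2, #4} ships for at least 139.
Compare {#1, #2, #3}: its best feasible assignment gives total 271.
Compare {#2, #3, #4}: its best feasible assignment gives total 287.
Every other set of open sites that can feasibly serve all demand totals ≥ 271 even under its best assignment. Minimum: 259.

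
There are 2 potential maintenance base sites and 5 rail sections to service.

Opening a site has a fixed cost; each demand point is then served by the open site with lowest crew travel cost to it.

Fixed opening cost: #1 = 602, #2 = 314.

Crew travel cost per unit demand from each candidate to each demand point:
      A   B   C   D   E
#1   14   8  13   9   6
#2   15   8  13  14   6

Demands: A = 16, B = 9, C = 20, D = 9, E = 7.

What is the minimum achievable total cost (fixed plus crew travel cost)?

Open {#2}: assign each demand point to its cheapest open site.
  A→#2 16×15=240, B→#2 9×8=72, C→#2 20×13=260, D→#2 9×14=126, E→#2 7×6=42
  crew travel cost 740, fixed 314 → total 1054.
Compare {#1}: crew travel cost 679 + fixed 602 = 1281.
Compare {#1, #2}: crew travel cost 679 + fixed 916 = 1595.

1054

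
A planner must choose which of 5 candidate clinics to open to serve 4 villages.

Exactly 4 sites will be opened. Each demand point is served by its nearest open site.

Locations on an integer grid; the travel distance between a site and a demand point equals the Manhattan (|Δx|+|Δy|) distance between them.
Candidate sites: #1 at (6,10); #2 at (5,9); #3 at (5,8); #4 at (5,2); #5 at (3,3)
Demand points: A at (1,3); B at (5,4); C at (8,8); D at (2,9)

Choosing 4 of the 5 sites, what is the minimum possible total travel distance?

Open {#2, #3, #4, #5}.
  A→#5 2, B→#4 2, C→#3 3, D→#2 3  ⇒ total 10.
Compare {#1, #2, #3, #5}: total 11.
Compare {#1, #2, #4, #5}: total 11.
No size-4 selection does better; minimum is 10.

10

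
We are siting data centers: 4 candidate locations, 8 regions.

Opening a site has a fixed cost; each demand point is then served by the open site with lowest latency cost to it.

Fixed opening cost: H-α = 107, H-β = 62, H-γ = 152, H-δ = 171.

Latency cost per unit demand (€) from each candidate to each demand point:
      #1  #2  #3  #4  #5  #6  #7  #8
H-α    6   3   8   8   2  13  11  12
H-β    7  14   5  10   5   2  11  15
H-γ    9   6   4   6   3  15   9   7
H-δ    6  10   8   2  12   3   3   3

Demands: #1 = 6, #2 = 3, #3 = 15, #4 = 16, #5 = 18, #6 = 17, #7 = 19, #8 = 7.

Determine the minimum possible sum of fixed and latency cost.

608

Open {H-β, H-δ}: assign each demand point to its cheapest open site.
  #1→H-δ 6×6=36, #2→H-δ 3×10=30, #3→H-β 15×5=75, #4→H-δ 16×2=32, #5→H-β 18×5=90, #6→H-β 17×2=34, #7→H-δ 19×3=57, #8→H-δ 7×3=21
  latency cost 375, fixed 233 → total 608.
Compare {H-α, H-δ}: latency cost 362 + fixed 278 = 640.
Compare {H-α, H-β, H-δ}: latency cost 300 + fixed 340 = 640.
Compare {H-γ, H-δ}: latency cost 329 + fixed 323 = 652.
All other subsets cost ≥ 640. Minimum total cost: 608.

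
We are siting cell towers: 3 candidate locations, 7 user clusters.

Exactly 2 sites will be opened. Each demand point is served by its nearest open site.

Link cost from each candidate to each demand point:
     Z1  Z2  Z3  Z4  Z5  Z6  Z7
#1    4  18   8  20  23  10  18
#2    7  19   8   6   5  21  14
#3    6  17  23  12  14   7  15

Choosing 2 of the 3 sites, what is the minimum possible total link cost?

Open {#2, #3}.
  Z1→#3 6, Z2→#3 17, Z3→#2 8, Z4→#2 6, Z5→#2 5, Z6→#3 7, Z7→#2 14  ⇒ total 63.
Compare {#1, #2}: total 65.
Compare {#1, #3}: total 77.

63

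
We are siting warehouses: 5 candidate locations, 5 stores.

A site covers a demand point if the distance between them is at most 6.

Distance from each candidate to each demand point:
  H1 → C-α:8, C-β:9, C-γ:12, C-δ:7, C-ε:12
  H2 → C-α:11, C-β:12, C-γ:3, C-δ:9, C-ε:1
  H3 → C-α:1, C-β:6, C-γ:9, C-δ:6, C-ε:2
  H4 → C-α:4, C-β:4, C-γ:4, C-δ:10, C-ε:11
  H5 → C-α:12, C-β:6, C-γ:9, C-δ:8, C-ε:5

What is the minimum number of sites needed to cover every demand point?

2

Coverage sets (demand points within 6 of each site):
  H1: {}
  H2: {C-γ, C-ε}
  H3: {C-α, C-β, C-δ, C-ε}
  H4: {C-α, C-β, C-γ}
  H5: {C-β, C-ε}
No single site covers all 5 demand points.
But {H2, H3} covers everything, so the minimum is 2.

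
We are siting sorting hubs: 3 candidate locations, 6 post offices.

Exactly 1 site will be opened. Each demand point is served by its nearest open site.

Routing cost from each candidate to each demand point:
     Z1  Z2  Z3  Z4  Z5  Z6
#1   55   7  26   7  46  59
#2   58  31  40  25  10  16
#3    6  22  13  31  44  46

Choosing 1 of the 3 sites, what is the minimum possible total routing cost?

162

Open {#3}.
  Z1→#3 6, Z2→#3 22, Z3→#3 13, Z4→#3 31, Z5→#3 44, Z6→#3 46  ⇒ total 162.
Compare {#2}: total 180.
Compare {#1}: total 200.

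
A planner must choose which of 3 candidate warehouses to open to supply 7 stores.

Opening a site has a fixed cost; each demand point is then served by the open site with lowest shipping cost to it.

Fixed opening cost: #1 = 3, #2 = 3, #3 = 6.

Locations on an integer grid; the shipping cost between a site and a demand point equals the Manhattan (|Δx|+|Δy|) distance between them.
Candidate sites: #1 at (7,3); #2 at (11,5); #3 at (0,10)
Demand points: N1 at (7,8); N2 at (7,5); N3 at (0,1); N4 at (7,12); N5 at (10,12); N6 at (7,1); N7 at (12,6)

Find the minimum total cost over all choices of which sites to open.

Open {#1, #2}: assign each demand point to its cheapest open site.
  N1→#1 5, N2→#1 2, N3→#1 9, N4→#1 9, N5→#2 8, N6→#1 2, N7→#2 2
  shipping cost 37, fixed 6 → total 43.
Compare {#1, #2, #3}: shipping cost 37 + fixed 12 = 49.
Compare {#1}: shipping cost 47 + fixed 3 = 50.
Compare {#1, #3}: shipping cost 47 + fixed 9 = 56.
All other subsets cost ≥ 49. Minimum total cost: 43.

43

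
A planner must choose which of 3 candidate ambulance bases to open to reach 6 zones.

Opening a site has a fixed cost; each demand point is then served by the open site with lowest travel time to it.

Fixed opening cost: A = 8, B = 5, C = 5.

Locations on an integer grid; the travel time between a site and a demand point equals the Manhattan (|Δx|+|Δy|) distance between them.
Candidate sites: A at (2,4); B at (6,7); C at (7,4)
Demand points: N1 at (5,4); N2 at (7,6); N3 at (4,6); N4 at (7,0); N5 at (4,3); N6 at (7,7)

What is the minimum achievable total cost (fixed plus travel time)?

25

Open {C}: assign each demand point to its cheapest open site.
  N1→C 2, N2→C 2, N3→C 5, N4→C 4, N5→C 4, N6→C 3
  travel time 20, fixed 5 → total 25.
Compare {B, C}: travel time 16 + fixed 10 = 26.
Compare {B}: travel time 24 + fixed 5 = 29.
Compare {A, C}: travel time 18 + fixed 13 = 31.
All other subsets cost ≥ 26. Minimum total cost: 25.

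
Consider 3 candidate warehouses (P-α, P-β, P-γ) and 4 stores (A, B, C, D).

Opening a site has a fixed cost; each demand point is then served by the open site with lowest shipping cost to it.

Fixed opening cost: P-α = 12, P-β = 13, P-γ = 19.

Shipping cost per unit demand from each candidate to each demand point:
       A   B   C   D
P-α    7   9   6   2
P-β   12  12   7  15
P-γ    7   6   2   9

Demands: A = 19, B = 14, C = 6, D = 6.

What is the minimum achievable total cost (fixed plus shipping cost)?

272

Open {P-α, P-γ}: assign each demand point to its cheapest open site.
  A→P-α 19×7=133, B→P-γ 14×6=84, C→P-γ 6×2=12, D→P-α 6×2=12
  shipping cost 241, fixed 31 → total 272.
Compare {P-α, P-β, P-γ}: shipping cost 241 + fixed 44 = 285.
Compare {P-γ}: shipping cost 283 + fixed 19 = 302.
Compare {P-β, P-γ}: shipping cost 283 + fixed 32 = 315.
All other subsets cost ≥ 285. Minimum total cost: 272.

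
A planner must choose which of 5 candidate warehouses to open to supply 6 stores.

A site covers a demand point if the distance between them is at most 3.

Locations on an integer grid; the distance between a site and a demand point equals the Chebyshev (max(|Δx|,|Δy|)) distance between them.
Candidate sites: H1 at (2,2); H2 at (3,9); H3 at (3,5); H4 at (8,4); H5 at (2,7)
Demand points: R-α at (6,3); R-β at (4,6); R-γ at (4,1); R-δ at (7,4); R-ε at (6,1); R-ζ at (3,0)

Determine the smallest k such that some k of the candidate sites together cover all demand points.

Coverage sets (demand points within 3 of each site):
  H1: {R-γ, R-ζ}
  H2: {R-β}
  H3: {R-α, R-β}
  H4: {R-α, R-δ, R-ε}
  H5: {R-β}
No 2 sites suffice: every size-2 union leaves at least one demand point uncovered.
But {H1, H2, H4} covers everything, so the minimum is 3.

3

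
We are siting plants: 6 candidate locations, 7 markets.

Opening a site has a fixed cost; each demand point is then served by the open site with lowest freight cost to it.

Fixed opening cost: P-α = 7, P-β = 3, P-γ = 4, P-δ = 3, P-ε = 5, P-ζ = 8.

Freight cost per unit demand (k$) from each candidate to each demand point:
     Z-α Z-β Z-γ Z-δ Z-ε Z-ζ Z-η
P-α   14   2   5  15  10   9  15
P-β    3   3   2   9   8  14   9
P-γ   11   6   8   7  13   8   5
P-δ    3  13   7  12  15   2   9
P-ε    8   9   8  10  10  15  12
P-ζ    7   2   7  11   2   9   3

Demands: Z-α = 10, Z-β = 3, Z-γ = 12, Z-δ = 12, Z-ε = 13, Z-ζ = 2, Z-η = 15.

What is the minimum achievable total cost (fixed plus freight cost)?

237

Open {P-β, P-γ, P-δ, P-ζ}: assign each demand point to its cheapest open site.
  Z-α→P-β 10×3=30, Z-β→P-ζ 3×2=6, Z-γ→P-β 12×2=24, Z-δ→P-γ 12×7=84, Z-ε→P-ζ 13×2=26, Z-ζ→P-δ 2×2=4, Z-η→P-ζ 15×3=45
  freight cost 219, fixed 18 → total 237.
Compare {P-β, P-γ, P-δ, P-ε, P-ζ}: freight cost 219 + fixed 23 = 242.
Compare {P-α, P-β, P-γ, P-δ, P-ζ}: freight cost 219 + fixed 25 = 244.
Compare {P-β, P-γ, P-ζ}: freight cost 231 + fixed 15 = 246.
All other subsets cost ≥ 242. Minimum total cost: 237.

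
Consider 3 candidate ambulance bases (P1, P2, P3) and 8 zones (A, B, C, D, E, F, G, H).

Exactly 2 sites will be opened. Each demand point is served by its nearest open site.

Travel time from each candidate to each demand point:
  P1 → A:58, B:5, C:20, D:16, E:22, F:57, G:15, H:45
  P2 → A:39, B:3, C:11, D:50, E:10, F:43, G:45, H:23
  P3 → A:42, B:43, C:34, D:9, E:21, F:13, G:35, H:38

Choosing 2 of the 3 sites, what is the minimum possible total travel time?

Open {P2, P3}.
  A→P2 39, B→P2 3, C→P2 11, D→P3 9, E→P2 10, F→P3 13, G→P3 35, H→P2 23  ⇒ total 143.
Compare {P1, P2}: total 160.
Compare {P1, P3}: total 163.

143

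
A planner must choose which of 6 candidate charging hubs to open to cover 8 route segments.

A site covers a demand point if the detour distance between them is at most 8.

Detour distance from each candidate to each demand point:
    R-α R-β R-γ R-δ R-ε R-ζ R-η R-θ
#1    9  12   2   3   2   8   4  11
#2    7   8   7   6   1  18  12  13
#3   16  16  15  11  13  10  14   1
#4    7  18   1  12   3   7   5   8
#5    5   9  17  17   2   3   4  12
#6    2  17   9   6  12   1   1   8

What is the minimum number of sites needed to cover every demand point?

2

Coverage sets (demand points within 8 of each site):
  #1: {R-γ, R-δ, R-ε, R-ζ, R-η}
  #2: {R-α, R-β, R-γ, R-δ, R-ε}
  #3: {R-θ}
  #4: {R-α, R-γ, R-ε, R-ζ, R-η, R-θ}
  #5: {R-α, R-ε, R-ζ, R-η}
  #6: {R-α, R-δ, R-ζ, R-η, R-θ}
No single site covers all 8 demand points.
But {#2, #4} covers everything, so the minimum is 2.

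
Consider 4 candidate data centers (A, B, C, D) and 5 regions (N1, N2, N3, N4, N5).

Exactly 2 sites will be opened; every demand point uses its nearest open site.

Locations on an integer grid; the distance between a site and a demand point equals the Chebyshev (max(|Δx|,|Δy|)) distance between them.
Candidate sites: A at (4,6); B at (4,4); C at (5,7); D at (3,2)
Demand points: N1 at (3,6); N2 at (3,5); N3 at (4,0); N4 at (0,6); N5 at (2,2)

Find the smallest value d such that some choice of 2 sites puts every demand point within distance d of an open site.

4

Open {A, B}.
  Farthest demand point is N3 at distance 4 (to B); all others are ≤ 4.
With {A, D} the worst case is 4.
With {B, C} the worst case is 4.
No size-2 selection achieves below 4.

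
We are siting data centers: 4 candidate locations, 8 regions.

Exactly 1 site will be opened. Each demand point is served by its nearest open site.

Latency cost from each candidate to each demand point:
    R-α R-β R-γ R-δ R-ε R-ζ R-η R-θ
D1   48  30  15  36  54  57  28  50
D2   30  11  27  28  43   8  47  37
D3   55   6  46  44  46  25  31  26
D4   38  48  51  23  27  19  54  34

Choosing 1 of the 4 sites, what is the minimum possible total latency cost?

231

Open {D2}.
  R-α→D2 30, R-β→D2 11, R-γ→D2 27, R-δ→D2 28, R-ε→D2 43, R-ζ→D2 8, R-η→D2 47, R-θ→D2 37  ⇒ total 231.
Compare {D3}: total 279.
Compare {D4}: total 294.
No size-1 selection does better; minimum is 231.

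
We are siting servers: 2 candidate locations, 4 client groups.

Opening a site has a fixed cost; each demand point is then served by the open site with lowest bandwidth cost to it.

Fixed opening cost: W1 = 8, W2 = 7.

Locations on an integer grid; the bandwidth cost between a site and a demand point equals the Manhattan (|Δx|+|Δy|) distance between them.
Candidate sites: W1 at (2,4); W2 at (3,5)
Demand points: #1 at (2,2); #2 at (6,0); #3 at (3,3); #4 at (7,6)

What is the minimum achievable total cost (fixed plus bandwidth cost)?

26

Open {W2}: assign each demand point to its cheapest open site.
  #1→W2 4, #2→W2 8, #3→W2 2, #4→W2 5
  bandwidth cost 19, fixed 7 → total 26.
Compare {W1}: bandwidth cost 19 + fixed 8 = 27.
Compare {W1, W2}: bandwidth cost 17 + fixed 15 = 32.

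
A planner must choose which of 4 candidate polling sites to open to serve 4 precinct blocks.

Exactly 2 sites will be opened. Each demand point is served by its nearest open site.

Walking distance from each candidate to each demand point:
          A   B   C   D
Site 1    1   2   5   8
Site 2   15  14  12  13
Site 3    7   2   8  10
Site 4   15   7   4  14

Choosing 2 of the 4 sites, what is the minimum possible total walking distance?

Open {Site 1, Site 4}.
  A→Site 1 1, B→Site 1 2, C→Site 4 4, D→Site 1 8  ⇒ total 15.
Compare {Site 1, Site 2}: total 16.
Compare {Site 1, Site 3}: total 16.
No size-2 selection does better; minimum is 15.

15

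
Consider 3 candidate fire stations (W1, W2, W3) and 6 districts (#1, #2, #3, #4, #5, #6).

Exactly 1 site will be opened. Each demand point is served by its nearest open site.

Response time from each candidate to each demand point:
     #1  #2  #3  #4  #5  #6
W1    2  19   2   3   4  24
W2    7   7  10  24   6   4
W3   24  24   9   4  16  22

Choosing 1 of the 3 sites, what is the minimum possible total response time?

54

Open {W1}.
  #1→W1 2, #2→W1 19, #3→W1 2, #4→W1 3, #5→W1 4, #6→W1 24  ⇒ total 54.
Compare {W2}: total 58.
Compare {W3}: total 99.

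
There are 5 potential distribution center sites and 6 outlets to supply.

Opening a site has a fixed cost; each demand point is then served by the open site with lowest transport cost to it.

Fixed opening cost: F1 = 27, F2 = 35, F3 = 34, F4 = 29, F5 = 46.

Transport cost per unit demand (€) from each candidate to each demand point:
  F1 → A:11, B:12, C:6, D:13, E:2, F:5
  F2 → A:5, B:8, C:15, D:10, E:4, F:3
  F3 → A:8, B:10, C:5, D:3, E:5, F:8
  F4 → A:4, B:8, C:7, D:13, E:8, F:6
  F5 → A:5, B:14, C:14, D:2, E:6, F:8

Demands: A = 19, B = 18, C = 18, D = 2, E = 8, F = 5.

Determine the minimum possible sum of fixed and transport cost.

Open {F1, F3, F4}: assign each demand point to its cheapest open site.
  A→F4 19×4=76, B→F4 18×8=144, C→F3 18×5=90, D→F3 2×3=6, E→F1 8×2=16, F→F1 5×5=25
  transport cost 357, fixed 90 → total 447.
Compare {F3, F4}: transport cost 386 + fixed 63 = 449.
Compare {F1, F4}: transport cost 395 + fixed 56 = 451.
Compare {F2, F3}: transport cost 382 + fixed 69 = 451.
All other subsets cost ≥ 449. Minimum total cost: 447.

447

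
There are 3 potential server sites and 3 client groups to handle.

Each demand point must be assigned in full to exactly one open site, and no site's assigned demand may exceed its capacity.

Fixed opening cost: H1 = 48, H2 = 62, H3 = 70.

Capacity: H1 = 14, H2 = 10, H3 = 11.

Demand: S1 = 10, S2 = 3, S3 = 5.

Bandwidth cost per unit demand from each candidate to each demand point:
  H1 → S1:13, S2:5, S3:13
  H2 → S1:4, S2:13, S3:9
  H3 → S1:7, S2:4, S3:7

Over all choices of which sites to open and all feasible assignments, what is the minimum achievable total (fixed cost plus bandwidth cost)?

Open {H2, H3}; cheapest assignment that respects the capacities:
  H2 (cap 10, load 10): S1 — cost 10×4 = 40
  H3 (cap 11, load 8): S2, S3 — cost 3×4 + 5×7 = 47
  Shipping 87, fixed 132 → total 219.
  Any other capacity-feasible assignment to {H2, H3} ships for at least 87.
Compare {H1, H2}: its best feasible assignment gives total 230.
Compare {H1, H2, H3}: its best feasible assignment gives total 267.
Every other set of open sites that can feasibly serve all demand totals ≥ 230 even under its best assignment. Minimum: 219.

219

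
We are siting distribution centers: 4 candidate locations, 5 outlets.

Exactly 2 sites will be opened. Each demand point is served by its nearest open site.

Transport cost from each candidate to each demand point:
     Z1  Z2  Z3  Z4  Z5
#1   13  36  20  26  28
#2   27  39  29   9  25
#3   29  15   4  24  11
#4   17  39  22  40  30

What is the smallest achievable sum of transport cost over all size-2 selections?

66

Open {#2, #3}.
  Z1→#2 27, Z2→#3 15, Z3→#3 4, Z4→#2 9, Z5→#3 11  ⇒ total 66.
Compare {#1, #3}: total 67.
Compare {#3, #4}: total 71.
No size-2 selection does better; minimum is 66.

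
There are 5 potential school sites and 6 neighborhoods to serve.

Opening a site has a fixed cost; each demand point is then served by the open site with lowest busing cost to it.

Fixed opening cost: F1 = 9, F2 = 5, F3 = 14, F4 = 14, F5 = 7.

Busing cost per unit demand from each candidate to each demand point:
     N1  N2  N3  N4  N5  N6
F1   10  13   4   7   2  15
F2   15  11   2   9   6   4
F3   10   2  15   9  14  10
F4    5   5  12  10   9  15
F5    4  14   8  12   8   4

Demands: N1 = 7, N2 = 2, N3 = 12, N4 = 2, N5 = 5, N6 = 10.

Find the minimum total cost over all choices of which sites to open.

155

Open {F1, F2, F3, F5}: assign each demand point to its cheapest open site.
  N1→F5 7×4=28, N2→F3 2×2=4, N3→F2 12×2=24, N4→F1 2×7=14, N5→F1 5×2=10, N6→F2 10×4=40
  busing cost 120, fixed 35 → total 155.
Compare {F1, F2, F5}: busing cost 138 + fixed 21 = 159.
Compare {F1, F2, F4}: busing cost 133 + fixed 28 = 161.
Compare {F1, F2, F4, F5}: busing cost 126 + fixed 35 = 161.
All other subsets cost ≥ 159. Minimum total cost: 155.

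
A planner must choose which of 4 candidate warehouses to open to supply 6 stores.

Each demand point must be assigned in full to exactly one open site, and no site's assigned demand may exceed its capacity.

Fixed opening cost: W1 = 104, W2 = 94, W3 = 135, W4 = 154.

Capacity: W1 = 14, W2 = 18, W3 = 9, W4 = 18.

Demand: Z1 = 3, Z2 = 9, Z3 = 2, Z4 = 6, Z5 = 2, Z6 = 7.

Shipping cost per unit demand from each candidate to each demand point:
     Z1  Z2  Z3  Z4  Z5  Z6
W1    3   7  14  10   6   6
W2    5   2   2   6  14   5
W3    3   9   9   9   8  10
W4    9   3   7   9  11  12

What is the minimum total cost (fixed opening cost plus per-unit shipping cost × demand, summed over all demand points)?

319

Open {W1, W2}; cheapest assignment that respects the capacities:
  W1 (cap 14, load 12): Z1, Z5, Z6 — cost 3×3 + 2×6 + 7×6 = 63
  W2 (cap 18, load 17): Z2, Z3, Z4 — cost 9×2 + 2×2 + 6×6 = 58
  Shipping 121, fixed 198 → total 319.
  Any other capacity-feasible assignment to {W1, W2} ships for at least 121.
Compare {W2, W4}: its best feasible assignment gives total 387.
Compare {W1, W4}: its best feasible assignment gives total 416.
Every other set of open sites that can feasibly serve all demand totals ≥ 387 even under its best assignment. Minimum: 319.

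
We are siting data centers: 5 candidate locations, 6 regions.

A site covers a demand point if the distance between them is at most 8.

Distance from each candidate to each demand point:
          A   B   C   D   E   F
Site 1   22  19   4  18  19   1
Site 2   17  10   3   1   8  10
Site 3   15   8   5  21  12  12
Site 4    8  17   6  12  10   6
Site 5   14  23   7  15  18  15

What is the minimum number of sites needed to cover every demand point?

3

Coverage sets (demand points within 8 of each site):
  Site 1: {C, F}
  Site 2: {C, D, E}
  Site 3: {B, C}
  Site 4: {A, C, F}
  Site 5: {C}
No 2 sites suffice: every size-2 union leaves at least one demand point uncovered.
But {Site 2, Site 3, Site 4} covers everything, so the minimum is 3.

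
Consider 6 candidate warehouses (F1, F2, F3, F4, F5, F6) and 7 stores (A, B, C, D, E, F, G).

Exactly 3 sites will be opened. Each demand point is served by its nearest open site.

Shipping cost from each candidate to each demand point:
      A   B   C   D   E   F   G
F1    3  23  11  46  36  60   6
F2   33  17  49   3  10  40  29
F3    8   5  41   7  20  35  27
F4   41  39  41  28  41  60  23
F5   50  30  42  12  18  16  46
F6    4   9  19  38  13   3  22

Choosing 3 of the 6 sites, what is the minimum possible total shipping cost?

45

Open {F1, F2, F6}.
  A→F1 3, B→F6 9, C→F1 11, D→F2 3, E→F2 10, F→F6 3, G→F1 6  ⇒ total 45.
Compare {F1, F3, F6}: total 48.
Compare {F1, F5, F6}: total 57.
No size-3 selection does better; minimum is 45.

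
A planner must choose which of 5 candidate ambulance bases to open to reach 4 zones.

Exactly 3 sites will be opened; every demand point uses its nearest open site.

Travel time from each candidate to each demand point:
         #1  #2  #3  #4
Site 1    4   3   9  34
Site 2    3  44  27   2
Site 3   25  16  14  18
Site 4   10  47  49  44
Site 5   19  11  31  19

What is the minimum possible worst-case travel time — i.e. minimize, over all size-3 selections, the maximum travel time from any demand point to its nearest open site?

Open {Site 1, Site 2, Site 3}.
  Farthest demand point is #3 at travel time 9 (to Site 1); all others are ≤ 9.
With {Site 1, Site 2, Site 4} the worst case is 9.
With {Site 1, Site 2, Site 5} the worst case is 9.
No size-3 selection achieves below 9.

9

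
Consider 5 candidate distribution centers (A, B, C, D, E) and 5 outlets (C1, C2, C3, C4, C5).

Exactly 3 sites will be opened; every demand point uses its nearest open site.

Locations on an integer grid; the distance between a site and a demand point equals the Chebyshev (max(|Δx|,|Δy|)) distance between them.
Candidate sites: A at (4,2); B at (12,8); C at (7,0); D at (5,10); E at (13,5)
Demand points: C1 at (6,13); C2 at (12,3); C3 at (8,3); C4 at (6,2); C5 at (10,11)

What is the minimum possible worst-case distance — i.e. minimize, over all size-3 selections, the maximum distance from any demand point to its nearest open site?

Open {A, B, D}.
  Farthest demand point is C2 at distance 5 (to B); all others are ≤ 5.
With {A, C, D} the worst case is 5.
With {A, D, E} the worst case is 5.
No size-3 selection achieves below 5.

5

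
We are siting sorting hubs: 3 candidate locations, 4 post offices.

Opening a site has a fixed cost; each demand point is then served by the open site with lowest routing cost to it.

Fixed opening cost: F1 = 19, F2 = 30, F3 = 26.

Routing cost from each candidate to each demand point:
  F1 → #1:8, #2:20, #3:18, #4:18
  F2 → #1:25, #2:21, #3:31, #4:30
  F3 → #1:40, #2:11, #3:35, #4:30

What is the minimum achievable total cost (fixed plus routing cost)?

Open {F1}: assign each demand point to its cheapest open site.
  #1→F1 8, #2→F1 20, #3→F1 18, #4→F1 18
  routing cost 64, fixed 19 → total 83.
Compare {F1, F3}: routing cost 55 + fixed 45 = 100.
Compare {F1, F2}: routing cost 64 + fixed 49 = 113.
Compare {F1, F2, F3}: routing cost 55 + fixed 75 = 130.
All other subsets cost ≥ 100. Minimum total cost: 83.

83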